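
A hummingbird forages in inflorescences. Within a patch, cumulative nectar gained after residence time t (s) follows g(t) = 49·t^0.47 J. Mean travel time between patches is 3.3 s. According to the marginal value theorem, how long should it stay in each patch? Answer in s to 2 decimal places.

Maximise g(t)/(T+t): set derivative to zero → g'(t)(T+t) = g(t).
g'(t) = 0.47·49·t^-0.53. Setting 0.47·49·t^-0.53 = 49·t^0.47/(3.3+t) gives 0.47(3.3+t) = t, so 0.53·t = 0.47×3.3.
t* = 0.47×3.3/0.53 = 2.926 s.

2.93 s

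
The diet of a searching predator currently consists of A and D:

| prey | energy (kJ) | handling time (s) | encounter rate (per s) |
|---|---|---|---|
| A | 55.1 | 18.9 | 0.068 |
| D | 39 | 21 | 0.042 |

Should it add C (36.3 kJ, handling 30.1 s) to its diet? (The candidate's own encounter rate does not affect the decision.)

Intake rate on the current diet: R = (0.068×55.1 + 0.042×39) / (1 + 0.068×18.9 + 0.042×21) = 5.385/3.167 = 1.7 kJ/s.
Profitability of C: 36.3/30.1 = 1.206 kJ/s.
Since 1.206 < R, time spent handling C is better spent searching.

No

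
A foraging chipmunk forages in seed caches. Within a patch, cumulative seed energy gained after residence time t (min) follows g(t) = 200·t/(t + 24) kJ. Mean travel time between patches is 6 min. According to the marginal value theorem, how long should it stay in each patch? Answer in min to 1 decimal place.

Maximise g(t)/(T+t): set derivative to zero → g'(t)(T+t) = g(t).
g'(t) = 200·24/(t + 24)². Setting 200·24/(t+24)² = 200t/[(t+24)(6+t)] gives 24(6+t) = t(t+24), so t² = 24×6 = 144.
t* = √144 = 12 min.

12.0 min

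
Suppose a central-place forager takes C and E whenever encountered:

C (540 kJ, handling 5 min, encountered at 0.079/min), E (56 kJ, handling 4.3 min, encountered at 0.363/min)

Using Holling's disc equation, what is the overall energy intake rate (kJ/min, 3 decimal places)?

21.309 kJ/min

R = Σλ_iE_i / (1 + Σλ_ih_i)
Numerator: 0.079×540 + 0.363×56 = 62.99
Denominator: 1 + 0.079×5 + 0.363×4.3 = 2.956
R = 62.99/2.956 = 21.31 kJ/min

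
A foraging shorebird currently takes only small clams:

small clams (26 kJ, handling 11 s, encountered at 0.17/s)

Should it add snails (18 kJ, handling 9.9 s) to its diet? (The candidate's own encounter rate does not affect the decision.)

Yes

Current rate: (0.17×26)/(1 + 0.17×11) = 1.54 kJ/s.
Profitability of snails: 18/9.9 = 1.818 kJ/s.
1.818 > 1.54, so adding snails raises the average — include it.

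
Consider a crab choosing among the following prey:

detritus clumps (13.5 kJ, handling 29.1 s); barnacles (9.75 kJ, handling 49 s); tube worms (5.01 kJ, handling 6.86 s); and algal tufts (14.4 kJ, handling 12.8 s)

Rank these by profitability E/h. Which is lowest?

barnacles

In descending order of E/h:
algal tufts: 14.4/12.8 = 1.12 kJ/s
tube worms: 5.01/6.86 = 0.73 kJ/s
detritus clumps: 13.5/29.1 = 0.464 kJ/s
barnacles: 9.75/49 = 0.199 kJ/s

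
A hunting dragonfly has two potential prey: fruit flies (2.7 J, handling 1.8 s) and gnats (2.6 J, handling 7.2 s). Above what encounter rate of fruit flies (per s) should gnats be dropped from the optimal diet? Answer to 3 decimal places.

0.176 per s

Drop gnats once their profitability E₂/h₂ falls below the rate achievable on fruit flies alone: E₂/h₂ = λE₁/(1 + λh₁).
Solve for λ: λE₁h₂ = E₂(1 + λh₁) → λ(E₁h₂ − E₂h₁) = E₂ → λ = E₂/(E₁h₂ − E₂h₁).
λ = 2.6/(2.7×7.2 − 2.6×1.8) = 2.6/14.76 = 0.1762 per s.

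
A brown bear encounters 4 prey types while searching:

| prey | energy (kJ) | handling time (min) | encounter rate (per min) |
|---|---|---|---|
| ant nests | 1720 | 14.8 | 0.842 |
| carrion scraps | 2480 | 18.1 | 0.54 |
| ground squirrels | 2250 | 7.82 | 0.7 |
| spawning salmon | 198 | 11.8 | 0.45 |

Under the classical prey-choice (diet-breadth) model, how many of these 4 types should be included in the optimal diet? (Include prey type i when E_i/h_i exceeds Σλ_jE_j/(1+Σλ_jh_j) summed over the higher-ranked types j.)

Profitabilities (E/h, kJ/min): ground squirrels 288, carrion scraps 137, ant nests 116, spawning salmon 16.8. Add prey in this order while the next type's profitability exceeds the intake rate on those already taken.
Rate on top 1: 243.3. carrion scraps: 137 < 243.3 → exclude; stop.
Optimal diet: ground squirrels — 1 of 4 types.

1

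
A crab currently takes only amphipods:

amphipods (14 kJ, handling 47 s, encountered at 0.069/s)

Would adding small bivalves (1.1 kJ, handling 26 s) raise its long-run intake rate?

On amphipods alone, R = ΣλE/(1+Σλh) = 0.966/4.243 = 0.2277 kJ/s.
small bivalves: E/h = 1.1/26 = 0.04231 kJ/s.
0.04231 < 0.2277, so adding small bivalves would lower the average — exclude it.

No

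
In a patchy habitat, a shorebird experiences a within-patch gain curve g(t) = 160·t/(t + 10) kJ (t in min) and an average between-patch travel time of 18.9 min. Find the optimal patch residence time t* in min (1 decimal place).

Maximise g(t)/(T+t): set derivative to zero → g'(t)(T+t) = g(t).
g'(t) = 160·10/(t + 10)². Setting 160·10/(t+10)² = 160t/[(t+10)(18.9+t)] gives 10(18.9+t) = t(t+10), so t² = 10×18.9 = 189.
t* = √189 = 13.75 min.

13.7 min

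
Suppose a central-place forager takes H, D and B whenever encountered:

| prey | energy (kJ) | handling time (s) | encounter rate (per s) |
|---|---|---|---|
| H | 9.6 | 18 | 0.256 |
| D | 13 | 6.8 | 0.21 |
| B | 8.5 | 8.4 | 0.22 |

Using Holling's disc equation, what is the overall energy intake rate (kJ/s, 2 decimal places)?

R = (0.256×9.6 + 0.21×13 + 0.22×8.5) / (1 + 0.256×18 + 0.21×6.8 + 0.22×8.4) = 7.058/8.884 = 0.7944 kJ/s.

0.79 kJ/s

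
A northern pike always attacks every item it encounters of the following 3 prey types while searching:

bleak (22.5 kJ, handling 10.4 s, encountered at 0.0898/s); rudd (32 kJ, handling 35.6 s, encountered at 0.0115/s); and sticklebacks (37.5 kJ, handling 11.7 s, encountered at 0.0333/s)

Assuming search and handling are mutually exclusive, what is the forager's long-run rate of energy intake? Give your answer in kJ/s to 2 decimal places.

1.33 kJ/s

Energy encountered per unit search time: 0.0898×22.5 + 0.0115×32 + 0.0333×37.5 = 3.637 kJ/s.
Handling time per unit search time: 0.0898×10.4 + 0.0115×35.6 + 0.0333×11.7 = 1.733.
Rate = 3.637/(1 + 1.733) = 1.331 kJ/s.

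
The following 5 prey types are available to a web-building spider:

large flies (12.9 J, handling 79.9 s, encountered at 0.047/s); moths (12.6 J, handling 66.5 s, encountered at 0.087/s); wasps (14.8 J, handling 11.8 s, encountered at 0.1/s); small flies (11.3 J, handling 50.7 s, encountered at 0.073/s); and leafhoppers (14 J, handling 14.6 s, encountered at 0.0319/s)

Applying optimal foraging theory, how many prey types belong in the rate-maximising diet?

Profitabilities (E/h, J/s): wasps 1.25, leafhoppers 0.959, small flies 0.223, moths 0.189, large flies 0.161. Add prey in this order while the next type's profitability exceeds the intake rate on those already taken.
Rate on top 1: 0.6789. leafhoppers: 0.959 > 0.6789 → include.
Rate on top 2: 0.7282. small flies: 0.223 < 0.7282 → exclude; stop.
Optimal diet: wasps, leafhoppers — 2 of 5 types.

2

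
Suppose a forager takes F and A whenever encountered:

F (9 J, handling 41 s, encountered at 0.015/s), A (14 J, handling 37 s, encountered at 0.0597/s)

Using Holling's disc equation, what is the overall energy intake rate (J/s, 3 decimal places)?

R = (0.015×9 + 0.0597×14) / (1 + 0.015×41 + 0.0597×37) = 0.9708/3.824 = 0.2539 J/s.

0.254 J/s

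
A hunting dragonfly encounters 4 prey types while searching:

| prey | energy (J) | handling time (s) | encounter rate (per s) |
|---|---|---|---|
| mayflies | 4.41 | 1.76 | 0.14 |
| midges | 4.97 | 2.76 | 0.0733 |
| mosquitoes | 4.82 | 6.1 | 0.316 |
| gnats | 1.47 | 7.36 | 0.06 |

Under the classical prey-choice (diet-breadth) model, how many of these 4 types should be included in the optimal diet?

3

Rank by E/h (J/s): mayflies 2.51, midges 1.8, mosquitoes 0.79, gnats 0.2. Include each in turn until the next type's E/h falls below the running intake rate.
Rate on top 1: 0.4953. midges: 1.8 > 0.4953 → include.
Rate on top 2: 0.6776. mosquitoes: 0.79 > 0.6776 → include.
Rate on top 3: 0.7419. gnats: 0.2 < 0.7419 → exclude; stop.
Optimal diet: mayflies, midges, mosquitoes — 3 of 4 types.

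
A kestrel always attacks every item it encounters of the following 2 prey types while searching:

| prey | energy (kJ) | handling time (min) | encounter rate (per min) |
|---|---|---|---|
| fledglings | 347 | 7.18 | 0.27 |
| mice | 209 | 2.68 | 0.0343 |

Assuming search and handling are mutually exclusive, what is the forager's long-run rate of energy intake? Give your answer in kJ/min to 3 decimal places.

33.281 kJ/min

R = (0.27×347 + 0.0343×209) / (1 + 0.27×7.18 + 0.0343×2.68) = 100.9/3.031 = 33.28 kJ/min.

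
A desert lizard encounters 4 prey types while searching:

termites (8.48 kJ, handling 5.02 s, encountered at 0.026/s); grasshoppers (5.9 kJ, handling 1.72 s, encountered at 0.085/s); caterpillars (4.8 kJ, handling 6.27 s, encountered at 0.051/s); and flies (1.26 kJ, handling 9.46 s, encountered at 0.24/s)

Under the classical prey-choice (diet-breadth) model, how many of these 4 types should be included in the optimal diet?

Rank by E/h (kJ/s): grasshoppers 3.43, termites 1.69, caterpillars 0.766, flies 0.133. Include each in turn until the next type's E/h falls below the running intake rate.
Rate on top 1: 0.4375. termites: 1.69 > 0.4375 → include.
Rate on top 2: 0.5655. caterpillars: 0.766 > 0.5655 → include.
Rate on top 3: 0.6056. flies: 0.133 < 0.6056 → exclude; stop.
Optimal diet: grasshoppers, termites, caterpillars — 3 of 4 types.

3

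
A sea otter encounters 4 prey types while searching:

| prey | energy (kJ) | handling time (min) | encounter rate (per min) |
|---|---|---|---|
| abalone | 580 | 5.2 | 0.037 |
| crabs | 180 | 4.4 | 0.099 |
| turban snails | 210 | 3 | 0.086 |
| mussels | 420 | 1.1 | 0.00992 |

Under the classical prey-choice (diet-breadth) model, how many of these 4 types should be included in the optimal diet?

4

Profitabilities (E/h, kJ/min): mussels 382, abalone 112, turban snails 70, crabs 40.9. Add prey in this order while the next type's profitability exceeds the intake rate on those already taken.
Rate on top 1: 4.121. abalone: 112 > 4.121 → include.
Rate on top 2: 21.3. turban snails: 70 > 21.3 → include.
Rate on top 3: 29.9. crabs: 40.9 > 29.9 → include.
Optimal diet: mussels, abalone, turban snails, crabs — 4 of 4 types.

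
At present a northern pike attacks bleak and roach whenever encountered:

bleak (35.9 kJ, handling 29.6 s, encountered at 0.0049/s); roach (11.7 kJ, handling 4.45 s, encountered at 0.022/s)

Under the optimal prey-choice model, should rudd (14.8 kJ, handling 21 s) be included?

Yes

Intake rate on the current diet: R = (0.0049×35.9 + 0.022×11.7) / (1 + 0.0049×29.6 + 0.022×4.45) = 0.4333/1.243 = 0.3486 kJ/s.
Profitability of rudd: 14.8/21 = 0.7048 kJ/s.
0.7048 > 0.3486, so adding rudd raises the average — include it.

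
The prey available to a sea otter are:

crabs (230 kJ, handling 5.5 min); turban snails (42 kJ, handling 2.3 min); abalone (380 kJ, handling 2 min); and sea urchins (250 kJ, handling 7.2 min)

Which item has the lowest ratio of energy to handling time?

In descending order of E/h:
abalone: 380/2 = 190 kJ/min
crabs: 230/5.5 = 41.8 kJ/min
sea urchins: 250/7.2 = 34.7 kJ/min
turban snails: 42/2.3 = 18.3 kJ/min

turban snails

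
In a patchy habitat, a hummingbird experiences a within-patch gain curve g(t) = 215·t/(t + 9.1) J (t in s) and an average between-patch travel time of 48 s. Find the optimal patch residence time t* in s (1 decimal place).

20.9 s

Maximise g(t)/(T+t): set derivative to zero → g'(t)(T+t) = g(t).
g'(t) = 215·9.1/(t + 9.1)². Setting 215·9.1/(t+9.1)² = 215t/[(t+9.1)(48+t)] gives 9.1(48+t) = t(t+9.1), so t² = 9.1×48 = 436.8.
t* = √436.8 = 20.9 s.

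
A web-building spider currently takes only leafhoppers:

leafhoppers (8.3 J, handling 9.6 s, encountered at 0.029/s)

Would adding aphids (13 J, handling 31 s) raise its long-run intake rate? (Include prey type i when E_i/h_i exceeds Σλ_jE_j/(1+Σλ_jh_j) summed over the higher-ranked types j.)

Yes

Current rate: (0.029×8.3)/(1 + 0.029×9.6) = 0.1883 J/s.
Profitability of aphids: 13/31 = 0.4194 J/s.
Since 0.4194 > R, including aphids increases the long-run rate.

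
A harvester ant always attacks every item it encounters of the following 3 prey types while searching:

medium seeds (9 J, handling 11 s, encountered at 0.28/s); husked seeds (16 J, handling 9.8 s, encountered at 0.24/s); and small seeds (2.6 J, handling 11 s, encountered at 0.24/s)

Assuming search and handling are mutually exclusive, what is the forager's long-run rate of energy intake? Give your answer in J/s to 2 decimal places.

Energy encountered per unit search time: 0.28×9 + 0.24×16 + 0.24×2.6 = 6.984 J/s.
Handling time per unit search time: 0.28×11 + 0.24×9.8 + 0.24×11 = 8.072.
Rate = 6.984/(1 + 8.072) = 0.7698 J/s.

0.77 J/s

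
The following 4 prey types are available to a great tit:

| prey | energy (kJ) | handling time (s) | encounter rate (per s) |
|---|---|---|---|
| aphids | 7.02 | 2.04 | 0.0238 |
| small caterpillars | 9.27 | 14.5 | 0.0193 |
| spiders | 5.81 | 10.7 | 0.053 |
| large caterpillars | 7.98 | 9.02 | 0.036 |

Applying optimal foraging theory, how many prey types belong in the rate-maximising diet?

E/h in descending order: aphids 3.44, large caterpillars 0.885, small caterpillars 0.639, spiders 0.543 kJ/s. The optimal diet is the largest prefix of this list for which every included type satisfies E_i/h_i > R on the types above it.
Rate on top 1: 0.1593. large caterpillars: 0.885 > 0.1593 → include.
Rate on top 2: 0.3309. small caterpillars: 0.639 > 0.3309 → include.
Rate on top 3: 0.3831. spiders: 0.543 > 0.3831 → include.
Optimal diet: aphids, large caterpillars, small caterpillars, spiders — 4 of 4 types.

4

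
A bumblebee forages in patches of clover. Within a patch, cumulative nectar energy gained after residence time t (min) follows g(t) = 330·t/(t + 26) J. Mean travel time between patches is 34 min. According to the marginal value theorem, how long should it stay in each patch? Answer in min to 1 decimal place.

29.7 min

Optimal t* satisfies g'(t*) = g(t*)/(T + t*).
g'(t) = 330·26/(t + 26)². Setting 330·26/(t+26)² = 330t/[(t+26)(34+t)] gives 26(34+t) = t(t+26), so t² = 26×34 = 884.
t* = √884 = 29.73 min.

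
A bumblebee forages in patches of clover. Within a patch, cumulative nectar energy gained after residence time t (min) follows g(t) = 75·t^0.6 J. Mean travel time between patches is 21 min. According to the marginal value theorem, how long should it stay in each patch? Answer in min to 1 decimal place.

Optimal t* satisfies g'(t*) = g(t*)/(T + t*).
g'(t) = 0.6·75·t^-0.4. Setting 0.6·75·t^-0.4 = 75·t^0.6/(21+t) gives 0.6(21+t) = t, so 0.40·t = 0.6×21.
t* = 0.6×21/0.40 = 31.5 min.

31.5 min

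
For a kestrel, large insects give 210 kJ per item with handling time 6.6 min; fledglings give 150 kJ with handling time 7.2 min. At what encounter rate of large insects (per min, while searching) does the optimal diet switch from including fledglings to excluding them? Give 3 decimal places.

At the threshold, the rate on large insects alone equals the profitability of fledglings: λ·210/(1 + λ·6.6) = 150/7.2 = 20.83.
Rearranging, λ(210 − 20.83×6.6) = 20.83, so λ = 20.83/72.5 = 0.2874 per min.

0.287 per min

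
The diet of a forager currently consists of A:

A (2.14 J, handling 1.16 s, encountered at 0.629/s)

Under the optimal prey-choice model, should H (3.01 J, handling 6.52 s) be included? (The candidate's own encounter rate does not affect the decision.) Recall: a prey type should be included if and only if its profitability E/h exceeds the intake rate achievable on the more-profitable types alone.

No

Intake rate on the current diet: R = (0.629×2.14) / (1 + 0.629×1.16) = 1.346/1.73 = 0.7782 J/s.
Profitability of H: 3.01/6.52 = 0.4617 J/s.
0.4617 < 0.7782, so adding H would lower the average — exclude it.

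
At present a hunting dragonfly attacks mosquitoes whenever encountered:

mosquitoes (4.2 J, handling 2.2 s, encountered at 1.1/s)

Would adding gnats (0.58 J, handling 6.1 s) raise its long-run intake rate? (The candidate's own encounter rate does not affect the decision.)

On mosquitoes alone, R = ΣλE/(1+Σλh) = 4.62/3.42 = 1.351 J/s.
Profitability of gnats: 0.58/6.1 = 0.09508 J/s.
0.09508 < 1.351, so adding gnats would lower the average — exclude it.

No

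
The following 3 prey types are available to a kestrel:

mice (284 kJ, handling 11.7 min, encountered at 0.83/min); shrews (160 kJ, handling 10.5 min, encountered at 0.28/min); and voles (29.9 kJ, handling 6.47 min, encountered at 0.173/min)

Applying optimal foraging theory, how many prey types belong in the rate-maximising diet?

1

Profitabilities (E/h, kJ/min): mice 24.3, shrews 15.2, voles 4.62. Add prey in this order while the next type's profitability exceeds the intake rate on those already taken.
Rate on top 1: 22.01. shrews: 15.2 < 22.01 → exclude; stop.
Optimal diet: mice — 1 of 3 types.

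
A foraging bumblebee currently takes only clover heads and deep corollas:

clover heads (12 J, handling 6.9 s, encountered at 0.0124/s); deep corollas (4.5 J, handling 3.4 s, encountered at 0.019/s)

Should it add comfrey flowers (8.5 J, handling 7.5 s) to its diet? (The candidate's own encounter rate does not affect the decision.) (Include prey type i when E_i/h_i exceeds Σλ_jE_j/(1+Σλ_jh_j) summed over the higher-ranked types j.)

Yes

Current rate: (0.0124×12 + 0.019×4.5)/(1 + 0.0124×6.9 + 0.019×3.4) = 0.2037 J/s.
Profitability of comfrey flowers: 8.5/7.5 = 1.133 J/s.
Since 1.133 > R, including comfrey flowers increases the long-run rate.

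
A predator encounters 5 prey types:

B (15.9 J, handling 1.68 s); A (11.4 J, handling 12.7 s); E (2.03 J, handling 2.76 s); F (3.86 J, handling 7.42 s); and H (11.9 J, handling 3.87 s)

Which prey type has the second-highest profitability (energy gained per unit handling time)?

H

Profitability E/h (J/s): B = 15.9/1.68 = 9.46, A = 11.4/12.7 = 0.898, E = 2.03/2.76 = 0.736, F = 3.86/7.42 = 0.52, H = 11.9/3.87 = 3.07.
Ranked: B > H > A > E > F.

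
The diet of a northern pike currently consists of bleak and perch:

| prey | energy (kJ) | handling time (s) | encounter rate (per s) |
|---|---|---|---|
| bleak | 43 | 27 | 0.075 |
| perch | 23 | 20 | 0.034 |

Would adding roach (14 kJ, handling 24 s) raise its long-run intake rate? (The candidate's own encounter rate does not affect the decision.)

Intake rate on the current diet: R = (0.075×43 + 0.034×23) / (1 + 0.075×27 + 0.034×20) = 4.007/3.705 = 1.082 kJ/s.
roach: E/h = 14/24 = 0.5833 kJ/s.
Since 0.5833 < R, time spent handling roach is better spent searching.

No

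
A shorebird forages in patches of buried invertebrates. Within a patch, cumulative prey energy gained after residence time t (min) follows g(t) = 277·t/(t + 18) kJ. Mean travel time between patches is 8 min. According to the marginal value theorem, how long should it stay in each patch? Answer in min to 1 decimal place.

Maximise g(t)/(T+t): set derivative to zero → g'(t)(T+t) = g(t).
g'(t) = 277·18/(t + 18)². Setting 277·18/(t+18)² = 277t/[(t+18)(8+t)] gives 18(8+t) = t(t+18), so t² = 18×8 = 144.
t* = √144 = 12 min.

12.0 min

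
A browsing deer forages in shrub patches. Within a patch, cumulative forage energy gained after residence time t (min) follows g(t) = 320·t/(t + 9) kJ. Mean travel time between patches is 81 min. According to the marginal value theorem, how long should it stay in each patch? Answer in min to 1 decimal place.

27.0 min

By the marginal value theorem, leave when the instantaneous gain rate g'(t) equals the habitat-wide average g(t)/(T + t).
g'(t) = 320·9/(t + 9)². Setting 320·9/(t+9)² = 320t/[(t+9)(81+t)] gives 9(81+t) = t(t+9), so t² = 9×81 = 729.
t* = √729 = 27 min.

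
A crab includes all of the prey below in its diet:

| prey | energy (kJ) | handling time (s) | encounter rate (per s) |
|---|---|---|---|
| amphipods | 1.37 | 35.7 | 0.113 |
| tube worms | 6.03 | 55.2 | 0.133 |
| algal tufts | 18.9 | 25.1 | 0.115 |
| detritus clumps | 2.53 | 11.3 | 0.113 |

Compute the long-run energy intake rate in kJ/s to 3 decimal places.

0.207 kJ/s

R = (0.113×1.37 + 0.133×6.03 + 0.115×18.9 + 0.113×2.53) / (1 + 0.113×35.7 + 0.133×55.2 + 0.115×25.1 + 0.113×11.3) = 3.416/16.54 = 0.2066 kJ/s.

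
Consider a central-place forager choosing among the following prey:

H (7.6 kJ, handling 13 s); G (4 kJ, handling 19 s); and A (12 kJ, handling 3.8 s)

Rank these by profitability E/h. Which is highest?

Profitability E/h (kJ/s): H = 7.6/13 = 0.585, G = 4/19 = 0.211, A = 12/3.8 = 3.16.
Ranked: A > H > G.

A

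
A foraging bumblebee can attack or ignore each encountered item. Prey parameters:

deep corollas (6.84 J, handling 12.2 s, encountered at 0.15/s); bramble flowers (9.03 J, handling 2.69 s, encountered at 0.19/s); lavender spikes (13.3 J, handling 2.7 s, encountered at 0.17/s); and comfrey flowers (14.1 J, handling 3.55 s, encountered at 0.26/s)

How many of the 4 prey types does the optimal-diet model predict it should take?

3

Rank by E/h (J/s): lavender spikes 4.93, comfrey flowers 3.97, bramble flowers 3.36, deep corollas 0.561. Include each in turn until the next type's E/h falls below the running intake rate.
Rate on top 1: 1.55. comfrey flowers: 3.97 > 1.55 → include.
Rate on top 2: 2.488. bramble flowers: 3.36 > 2.488 → include.
Rate on top 3: 2.642. deep corollas: 0.561 < 2.642 → exclude; stop.
Optimal diet: lavender spikes, comfrey flowers, bramble flowers — 3 of 4 types.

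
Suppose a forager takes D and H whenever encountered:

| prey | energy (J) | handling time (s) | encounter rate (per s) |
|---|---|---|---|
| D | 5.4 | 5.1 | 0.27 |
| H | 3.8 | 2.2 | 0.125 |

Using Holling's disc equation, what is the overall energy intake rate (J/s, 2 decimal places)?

Energy encountered per unit search time: 0.27×5.4 + 0.125×3.8 = 1.933 J/s.
Handling time per unit search time: 0.27×5.1 + 0.125×2.2 = 1.652.
Rate = 1.933/(1 + 1.652) = 0.7289 J/s.

0.73 J/s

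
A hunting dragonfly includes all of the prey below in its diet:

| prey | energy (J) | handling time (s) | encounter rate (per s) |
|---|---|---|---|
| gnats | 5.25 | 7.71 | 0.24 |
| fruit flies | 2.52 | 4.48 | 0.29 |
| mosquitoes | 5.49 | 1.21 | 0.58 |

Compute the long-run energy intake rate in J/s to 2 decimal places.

R = (0.24×5.25 + 0.29×2.52 + 0.58×5.49) / (1 + 0.24×7.71 + 0.29×4.48 + 0.58×1.21) = 5.175/4.851 = 1.067 J/s.

1.07 J/s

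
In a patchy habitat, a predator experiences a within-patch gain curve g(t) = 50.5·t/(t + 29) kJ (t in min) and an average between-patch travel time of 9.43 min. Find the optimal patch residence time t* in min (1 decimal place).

Optimal t* satisfies g'(t*) = g(t*)/(T + t*).
g'(t) = 50.5·29/(t + 29)². Setting 50.5·29/(t+29)² = 50.5t/[(t+29)(9.43+t)] gives 29(9.43+t) = t(t+29), so t² = 29×9.43 = 273.5.
t* = √273.5 = 16.54 min.

16.5 min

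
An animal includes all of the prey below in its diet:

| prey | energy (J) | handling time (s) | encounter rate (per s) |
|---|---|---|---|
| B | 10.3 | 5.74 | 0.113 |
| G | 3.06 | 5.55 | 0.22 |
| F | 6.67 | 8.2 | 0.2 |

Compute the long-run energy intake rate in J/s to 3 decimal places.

0.703 J/s

Energy encountered per unit search time: 0.113×10.3 + 0.22×3.06 + 0.2×6.67 = 3.171 J/s.
Handling time per unit search time: 0.113×5.74 + 0.22×5.55 + 0.2×8.2 = 3.51.
Rate = 3.171/(1 + 3.51) = 0.7032 J/s.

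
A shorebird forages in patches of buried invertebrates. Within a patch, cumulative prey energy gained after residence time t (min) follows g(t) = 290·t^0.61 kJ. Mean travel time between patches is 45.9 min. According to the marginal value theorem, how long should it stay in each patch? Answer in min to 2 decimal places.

71.79 min

Optimal t* satisfies g'(t*) = g(t*)/(T + t*).
g'(t) = 0.61·290·t^-0.39. Setting 0.61·290·t^-0.39 = 290·t^0.61/(45.9+t) gives 0.61(45.9+t) = t, so 0.39·t = 0.61×45.9.
t* = 0.61×45.9/0.39 = 71.79 min.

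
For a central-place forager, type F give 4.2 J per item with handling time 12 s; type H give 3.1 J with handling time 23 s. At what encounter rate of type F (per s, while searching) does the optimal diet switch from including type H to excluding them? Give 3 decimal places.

0.052 per s

At the threshold, the rate on type F alone equals the profitability of type H: λ·4.2/(1 + λ·12) = 3.1/23 = 0.1348.
Rearranging, λ(4.2 − 0.1348×12) = 0.1348, so λ = 0.1348/2.583 = 0.05219 per s.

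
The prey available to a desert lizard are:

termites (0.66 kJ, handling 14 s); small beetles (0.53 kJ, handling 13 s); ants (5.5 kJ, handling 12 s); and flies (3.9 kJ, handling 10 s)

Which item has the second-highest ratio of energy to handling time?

flies

Profitability E/h (kJ/s): termites = 0.66/14 = 0.0471, small beetles = 0.53/13 = 0.0408, ants = 5.5/12 = 0.458, flies = 3.9/10 = 0.39.
Ranked: ants > flies > termites > small beetles.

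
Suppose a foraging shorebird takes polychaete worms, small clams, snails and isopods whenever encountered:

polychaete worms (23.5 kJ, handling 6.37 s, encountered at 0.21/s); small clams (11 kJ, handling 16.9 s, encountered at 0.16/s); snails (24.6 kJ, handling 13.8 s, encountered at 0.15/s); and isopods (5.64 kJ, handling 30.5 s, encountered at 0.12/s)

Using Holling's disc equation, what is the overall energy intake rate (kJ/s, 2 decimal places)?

1.03 kJ/s

R = Σλ_iE_i / (1 + Σλ_ih_i)
Numerator: 0.21×23.5 + 0.16×11 + 0.15×24.6 + 0.12×5.64 = 11.06
Denominator: 1 + 0.21×6.37 + 0.16×16.9 + 0.15×13.8 + 0.12×30.5 = 10.77
R = 11.06/10.77 = 1.027 kJ/s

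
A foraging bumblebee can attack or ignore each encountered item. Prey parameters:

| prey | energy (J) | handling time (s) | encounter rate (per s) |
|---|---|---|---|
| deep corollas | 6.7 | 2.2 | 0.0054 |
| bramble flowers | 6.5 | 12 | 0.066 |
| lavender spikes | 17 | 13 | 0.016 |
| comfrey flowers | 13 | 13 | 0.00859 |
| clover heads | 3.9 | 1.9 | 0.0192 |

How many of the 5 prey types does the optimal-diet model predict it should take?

Profitabilities (E/h, J/s): deep corollas 3.05, clover heads 2.05, lavender spikes 1.31, comfrey flowers 1, bramble flowers 0.542. Add prey in this order while the next type's profitability exceeds the intake rate on those already taken.
Rate on top 1: 0.03576. clover heads: 2.05 > 0.03576 → include.
Rate on top 2: 0.1059. lavender spikes: 1.31 > 0.1059 → include.
Rate on top 3: 0.3049. comfrey flowers: 1 > 0.3049 → include.
Rate on top 4: 0.3616. bramble flowers: 0.542 > 0.3616 → include.
Optimal diet: deep corollas, clover heads, lavender spikes, comfrey flowers, bramble flowers — 5 of 5 types.

5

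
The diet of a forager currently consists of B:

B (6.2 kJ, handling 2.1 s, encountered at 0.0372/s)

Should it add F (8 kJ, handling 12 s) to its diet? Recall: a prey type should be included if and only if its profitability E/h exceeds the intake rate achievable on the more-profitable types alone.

Yes

On B alone, R = ΣλE/(1+Σλh) = 0.2306/1.078 = 0.2139 kJ/s.
F: E/h = 8/12 = 0.6667 kJ/s.
Since 0.6667 > R, including F increases the long-run rate.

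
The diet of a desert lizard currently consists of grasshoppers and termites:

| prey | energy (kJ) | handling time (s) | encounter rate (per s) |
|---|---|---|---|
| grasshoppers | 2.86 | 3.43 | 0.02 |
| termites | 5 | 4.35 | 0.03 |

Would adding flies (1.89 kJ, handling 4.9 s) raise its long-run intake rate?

Current rate: (0.02×2.86 + 0.03×5)/(1 + 0.02×3.43 + 0.03×4.35) = 0.1728 kJ/s.
Profitability of flies: 1.89/4.9 = 0.3857 kJ/s.
Since 0.3857 > R, including flies increases the long-run rate.

Yes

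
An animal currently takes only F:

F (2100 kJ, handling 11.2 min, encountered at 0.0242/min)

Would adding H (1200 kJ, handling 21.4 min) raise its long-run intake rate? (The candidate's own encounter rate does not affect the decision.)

Yes

Intake rate on the current diet: R = (0.0242×2100) / (1 + 0.0242×11.2) = 50.82/1.271 = 39.98 kJ/min.
H: E/h = 1200/21.4 = 56.07 kJ/min.
Since 56.07 > R, including H increases the long-run rate.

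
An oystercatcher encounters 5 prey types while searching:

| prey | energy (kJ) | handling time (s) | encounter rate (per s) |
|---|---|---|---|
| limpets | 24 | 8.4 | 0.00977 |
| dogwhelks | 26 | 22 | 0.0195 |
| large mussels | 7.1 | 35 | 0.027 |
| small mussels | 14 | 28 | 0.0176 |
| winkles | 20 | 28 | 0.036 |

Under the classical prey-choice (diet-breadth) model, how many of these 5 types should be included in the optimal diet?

3

Rank by E/h (kJ/s): limpets 2.86, dogwhelks 1.18, winkles 0.714, small mussels 0.5, large mussels 0.203. Include each in turn until the next type's E/h falls below the running intake rate.
Rate on top 1: 0.2167. dogwhelks: 1.18 > 0.2167 → include.
Rate on top 2: 0.4907. winkles: 0.714 > 0.4907 → include.
Rate on top 3: 0.5802. small mussels: 0.5 < 0.5802 → exclude; stop.
Optimal diet: limpets, dogwhelks, winkles — 3 of 5 types.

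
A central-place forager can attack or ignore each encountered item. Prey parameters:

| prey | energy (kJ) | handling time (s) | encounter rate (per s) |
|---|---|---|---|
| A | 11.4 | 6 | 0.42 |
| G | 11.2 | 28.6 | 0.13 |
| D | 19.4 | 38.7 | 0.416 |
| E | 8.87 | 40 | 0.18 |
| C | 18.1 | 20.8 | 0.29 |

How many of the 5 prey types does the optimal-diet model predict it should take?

E/h in descending order: A 1.9, C 0.87, D 0.501, G 0.392, E 0.222 kJ/s. The optimal diet is the largest prefix of this list for which every included type satisfies E_i/h_i > R on the types above it.
Rate on top 1: 1.36. C: 0.87 < 1.36 → exclude; stop.
Optimal diet: A — 1 of 5 types.

1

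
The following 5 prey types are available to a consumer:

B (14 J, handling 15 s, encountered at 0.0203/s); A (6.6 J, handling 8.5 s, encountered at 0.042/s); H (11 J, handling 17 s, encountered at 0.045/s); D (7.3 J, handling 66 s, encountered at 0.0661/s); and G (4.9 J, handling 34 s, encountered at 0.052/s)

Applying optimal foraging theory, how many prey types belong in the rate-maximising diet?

Rank by E/h (J/s): B 0.933, A 0.776, H 0.647, G 0.144, D 0.111. Include each in turn until the next type's E/h falls below the running intake rate.
Rate on top 1: 0.2179. A: 0.776 > 0.2179 → include.
Rate on top 2: 0.3379. H: 0.647 > 0.3379 → include.
Rate on top 3: 0.4354. G: 0.144 < 0.4354 → exclude; stop.
Optimal diet: B, A, H — 3 of 5 types.

3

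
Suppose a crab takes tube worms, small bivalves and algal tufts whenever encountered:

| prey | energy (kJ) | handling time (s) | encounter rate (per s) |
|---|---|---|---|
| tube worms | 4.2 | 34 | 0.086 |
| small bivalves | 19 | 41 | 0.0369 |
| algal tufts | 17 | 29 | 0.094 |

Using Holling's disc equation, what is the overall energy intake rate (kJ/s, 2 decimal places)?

Energy encountered per unit search time: 0.086×4.2 + 0.0369×19 + 0.094×17 = 2.66 kJ/s.
Handling time per unit search time: 0.086×34 + 0.0369×41 + 0.094×29 = 7.163.
Rate = 2.66/(1 + 7.163) = 0.3259 kJ/s.

0.33 kJ/s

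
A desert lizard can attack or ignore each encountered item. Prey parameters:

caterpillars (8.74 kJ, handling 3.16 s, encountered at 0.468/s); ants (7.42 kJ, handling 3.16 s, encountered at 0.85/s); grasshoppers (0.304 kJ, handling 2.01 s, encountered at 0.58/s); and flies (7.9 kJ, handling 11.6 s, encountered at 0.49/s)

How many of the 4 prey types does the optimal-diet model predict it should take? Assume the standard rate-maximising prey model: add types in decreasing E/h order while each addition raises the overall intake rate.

E/h in descending order: caterpillars 2.77, ants 2.35, flies 0.681, grasshoppers 0.151 kJ/s. The optimal diet is the largest prefix of this list for which every included type satisfies E_i/h_i > R on the types above it.
Rate on top 1: 1.65. ants: 2.35 > 1.65 → include.
Rate on top 2: 2.013. flies: 0.681 < 2.013 → exclude; stop.
Optimal diet: caterpillars, ants — 2 of 4 types.

2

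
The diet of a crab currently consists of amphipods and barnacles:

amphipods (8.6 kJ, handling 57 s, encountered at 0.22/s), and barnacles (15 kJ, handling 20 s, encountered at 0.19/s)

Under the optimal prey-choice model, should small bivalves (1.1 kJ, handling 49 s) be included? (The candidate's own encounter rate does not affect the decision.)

No

On amphipods and barnacles alone, R = ΣλE/(1+Σλh) = 4.742/17.34 = 0.2735 kJ/s.
small bivalves: E/h = 1.1/49 = 0.02245 kJ/s.
0.02245 < 0.2735, so adding small bivalves would lower the average — exclude it.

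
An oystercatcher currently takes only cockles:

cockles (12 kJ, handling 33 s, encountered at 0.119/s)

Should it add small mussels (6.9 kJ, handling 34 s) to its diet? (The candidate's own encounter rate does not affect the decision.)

No

On cockles alone, R = ΣλE/(1+Σλh) = 1.428/4.927 = 0.2898 kJ/s.
Profitability of small mussels: 6.9/34 = 0.2029 kJ/s.
0.2029 < 0.2898, so adding small mussels would lower the average — exclude it.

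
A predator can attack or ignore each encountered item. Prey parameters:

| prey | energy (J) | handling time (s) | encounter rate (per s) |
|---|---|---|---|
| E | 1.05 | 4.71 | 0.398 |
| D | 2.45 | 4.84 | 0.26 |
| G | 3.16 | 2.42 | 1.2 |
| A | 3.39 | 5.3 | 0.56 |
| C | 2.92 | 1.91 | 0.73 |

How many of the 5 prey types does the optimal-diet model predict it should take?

2

Rank by E/h (J/s): C 1.53, G 1.31, A 0.64, D 0.506, E 0.223. Include each in turn until the next type's E/h falls below the running intake rate.
Rate on top 1: 0.8903. G: 1.31 > 0.8903 → include.
Rate on top 2: 1.118. A: 0.64 < 1.118 → exclude; stop.
Optimal diet: C, G — 2 of 5 types.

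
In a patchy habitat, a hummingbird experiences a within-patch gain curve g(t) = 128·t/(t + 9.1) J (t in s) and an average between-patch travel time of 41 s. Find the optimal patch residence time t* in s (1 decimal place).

19.3 s

Maximise g(t)/(T+t): set derivative to zero → g'(t)(T+t) = g(t).
g'(t) = 128·9.1/(t + 9.1)². Setting 128·9.1/(t+9.1)² = 128t/[(t+9.1)(41+t)] gives 9.1(41+t) = t(t+9.1), so t² = 9.1×41 = 373.1.
t* = √373.1 = 19.32 s.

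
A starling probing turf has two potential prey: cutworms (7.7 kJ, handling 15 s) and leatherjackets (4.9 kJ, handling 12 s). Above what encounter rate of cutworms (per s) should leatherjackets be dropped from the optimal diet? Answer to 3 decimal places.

Drop leatherjackets once their profitability E₂/h₂ falls below the rate achievable on cutworms alone: E₂/h₂ = λE₁/(1 + λh₁).
Solve for λ: λE₁h₂ = E₂(1 + λh₁) → λ(E₁h₂ − E₂h₁) = E₂ → λ = E₂/(E₁h₂ − E₂h₁).
λ = 4.9/(7.7×12 − 4.9×15) = 4.9/18.9 = 0.2593 per s.

0.259 per s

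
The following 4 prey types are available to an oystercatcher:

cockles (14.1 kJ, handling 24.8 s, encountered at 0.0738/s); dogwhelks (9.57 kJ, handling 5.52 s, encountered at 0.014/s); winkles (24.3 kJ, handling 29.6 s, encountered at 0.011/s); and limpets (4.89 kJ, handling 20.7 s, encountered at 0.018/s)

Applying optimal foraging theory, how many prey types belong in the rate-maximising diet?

3

Profitabilities (E/h, kJ/s): dogwhelks 1.73, winkles 0.821, cockles 0.569, limpets 0.236. Add prey in this order while the next type's profitability exceeds the intake rate on those already taken.
Rate on top 1: 0.1244. winkles: 0.821 > 0.1244 → include.
Rate on top 2: 0.286. cockles: 0.569 > 0.286 → include.
Rate on top 3: 0.446. limpets: 0.236 < 0.446 → exclude; stop.
Optimal diet: dogwhelks, winkles, cockles — 3 of 4 types.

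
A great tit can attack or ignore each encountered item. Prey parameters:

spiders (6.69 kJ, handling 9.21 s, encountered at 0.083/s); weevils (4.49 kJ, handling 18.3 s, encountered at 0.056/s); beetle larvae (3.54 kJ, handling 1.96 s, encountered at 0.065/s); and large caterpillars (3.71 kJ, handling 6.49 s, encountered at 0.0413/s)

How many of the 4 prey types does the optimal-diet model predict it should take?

3

Profitabilities (E/h, kJ/s): beetle larvae 1.81, spiders 0.726, large caterpillars 0.572, weevils 0.245. Add prey in this order while the next type's profitability exceeds the intake rate on those already taken.
Rate on top 1: 0.2041. spiders: 0.726 > 0.2041 → include.
Rate on top 2: 0.4151. large caterpillars: 0.572 > 0.4151 → include.
Rate on top 3: 0.4346. weevils: 0.245 < 0.4346 → exclude; stop.
Optimal diet: beetle larvae, spiders, large caterpillars — 3 of 4 types.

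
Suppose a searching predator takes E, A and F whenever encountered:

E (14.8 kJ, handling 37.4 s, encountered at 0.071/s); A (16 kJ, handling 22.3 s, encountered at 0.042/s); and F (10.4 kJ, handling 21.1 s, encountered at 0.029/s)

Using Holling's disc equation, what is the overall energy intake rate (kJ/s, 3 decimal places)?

0.389 kJ/s

Energy encountered per unit search time: 0.071×14.8 + 0.042×16 + 0.029×10.4 = 2.024 kJ/s.
Handling time per unit search time: 0.071×37.4 + 0.042×22.3 + 0.029×21.1 = 4.204.
Rate = 2.024/(1 + 4.204) = 0.389 kJ/s.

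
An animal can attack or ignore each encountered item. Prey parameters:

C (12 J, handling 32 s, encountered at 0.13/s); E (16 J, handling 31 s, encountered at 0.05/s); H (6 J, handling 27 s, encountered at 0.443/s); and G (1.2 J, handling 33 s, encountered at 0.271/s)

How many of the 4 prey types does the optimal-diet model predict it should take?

E/h in descending order: E 0.516, C 0.375, H 0.222, G 0.0364 J/s. The optimal diet is the largest prefix of this list for which every included type satisfies E_i/h_i > R on the types above it.
Rate on top 1: 0.3137. C: 0.375 > 0.3137 → include.
Rate on top 2: 0.3517. H: 0.222 < 0.3517 → exclude; stop.
Optimal diet: E, C — 2 of 4 types.

2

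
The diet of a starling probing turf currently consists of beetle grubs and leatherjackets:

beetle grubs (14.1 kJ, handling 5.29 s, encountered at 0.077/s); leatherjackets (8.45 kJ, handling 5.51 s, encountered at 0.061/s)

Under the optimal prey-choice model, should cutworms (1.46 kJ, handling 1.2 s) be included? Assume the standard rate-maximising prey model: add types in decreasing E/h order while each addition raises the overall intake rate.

Yes

Current rate: (0.077×14.1 + 0.061×8.45)/(1 + 0.077×5.29 + 0.061×5.51) = 0.9184 kJ/s.
cutworms: E/h = 1.46/1.2 = 1.217 kJ/s.
Since 1.217 > R, including cutworms increases the long-run rate.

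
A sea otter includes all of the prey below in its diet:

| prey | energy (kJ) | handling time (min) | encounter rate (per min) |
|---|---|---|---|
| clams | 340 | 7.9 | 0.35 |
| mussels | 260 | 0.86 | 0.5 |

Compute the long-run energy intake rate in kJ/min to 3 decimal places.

R = Σλ_iE_i / (1 + Σλ_ih_i)
Numerator: 0.35×340 + 0.5×260 = 249
Denominator: 1 + 0.35×7.9 + 0.5×0.86 = 4.195
R = 249/4.195 = 59.36 kJ/min

59.356 kJ/min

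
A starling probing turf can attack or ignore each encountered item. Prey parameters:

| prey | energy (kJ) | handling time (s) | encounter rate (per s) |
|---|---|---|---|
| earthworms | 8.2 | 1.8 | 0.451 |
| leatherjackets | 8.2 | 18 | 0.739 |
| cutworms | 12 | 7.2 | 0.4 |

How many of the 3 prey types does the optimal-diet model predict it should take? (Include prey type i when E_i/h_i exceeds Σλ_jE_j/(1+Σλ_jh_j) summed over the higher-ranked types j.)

1

Rank by E/h (kJ/s): earthworms 4.56, cutworms 1.67, leatherjackets 0.456. Include each in turn until the next type's E/h falls below the running intake rate.
Rate on top 1: 2.041. cutworms: 1.67 < 2.041 → exclude; stop.
Optimal diet: earthworms — 1 of 3 types.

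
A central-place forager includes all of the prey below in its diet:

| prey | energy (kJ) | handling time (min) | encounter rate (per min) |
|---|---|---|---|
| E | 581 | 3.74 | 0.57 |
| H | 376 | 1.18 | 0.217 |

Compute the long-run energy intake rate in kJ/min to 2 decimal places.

121.84 kJ/min

R = Σλ_iE_i / (1 + Σλ_ih_i)
Numerator: 0.57×581 + 0.217×376 = 412.8
Denominator: 1 + 0.57×3.74 + 0.217×1.18 = 3.388
R = 412.8/3.388 = 121.8 kJ/min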